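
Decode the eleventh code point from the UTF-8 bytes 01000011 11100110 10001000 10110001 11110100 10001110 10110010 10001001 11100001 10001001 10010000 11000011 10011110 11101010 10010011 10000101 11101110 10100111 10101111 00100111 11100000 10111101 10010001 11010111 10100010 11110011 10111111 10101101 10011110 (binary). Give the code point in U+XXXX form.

U+FFB5E

Offset 0: leading byte 0x43 = 01000011 → 1-byte char #1 = 43.
Offset 1: leading byte 0xE6 = 11100110 → 3-byte char #2 = E6 88 B1.
Offset 4: leading byte 0xF4 = 11110100 → 4-byte char #3 = F4 8E B2 89.
Offset 8: leading byte 0xE1 = 11100001 → 3-byte char #4 = E1 89 90.
Offset 11: leading byte 0xC3 = 11000011 → 2-byte char #5 = C3 9E.
Offset 13: leading byte 0xEA = 11101010 → 3-byte char #6 = EA 93 85.
Offset 16: leading byte 0xEE = 11101110 → 3-byte char #7 = EE A7 AF.
Offset 19: leading byte 0x27 = 00100111 → 1-byte char #8 = 27.
Offset 20: leading byte 0xE0 = 11100000 → 3-byte char #9 = E0 BD 91.
Offset 23: leading byte 0xD7 = 11010111 → 2-byte char #10 = D7 A2.
Offset 25: leading byte 0xF3 = 11110011 → 4-byte char #11 = F3 BF AD 9E.
Leading byte 0xF3 = 11110011 matches 11110xxx → 4-byte sequence.
Byte 1: 0xF3 = 11110011, payload 011 (3 bits).
Byte 2: 0xBF = 10111111 (10xxxxxx ✓), payload 111111.
Byte 3: 0xAD = 10101101 (10xxxxxx ✓), payload 101101.
Byte 4: 0x9E = 10011110 (10xxxxxx ✓), payload 011110.
Concatenate: 011111111101101011110 = 0xFFB5E (21 bits → U+FFB5E).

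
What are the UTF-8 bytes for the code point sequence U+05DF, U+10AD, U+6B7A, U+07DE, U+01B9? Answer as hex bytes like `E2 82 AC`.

D7 9F E1 82 AD E6 AD BA DF 9E C6 B9

U+05DF: 2-byte form → D7 9F.
U+10AD: 3-byte form → E1 82 AD.
U+6B7A: 3-byte form → E6 AD BA.
U+07DE: 2-byte form → DF 9E.
U+01B9: 2-byte form → C6 B9.
Concatenated (12 bytes): D7 9F E1 82 AD E6 AD BA DF 9E C6 B9.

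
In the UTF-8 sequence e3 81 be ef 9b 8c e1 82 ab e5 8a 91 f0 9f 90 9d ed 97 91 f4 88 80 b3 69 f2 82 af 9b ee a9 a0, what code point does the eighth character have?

Offset 0: leading byte 0xE3 = 11100011 → 3-byte char #1 = E3 81 BE.
Offset 3: leading byte 0xEF = 11101111 → 3-byte char #2 = EF 9B 8C.
Offset 6: leading byte 0xE1 = 11100001 → 3-byte char #3 = E1 82 AB.
Offset 9: leading byte 0xE5 = 11100101 → 3-byte char #4 = E5 8A 91.
Offset 12: leading byte 0xF0 = 11110000 → 4-byte char #5 = F0 9F 90 9D.
Offset 16: leading byte 0xED = 11101101 → 3-byte char #6 = ED 97 91.
Offset 19: leading byte 0xF4 = 11110100 → 4-byte char #7 = F4 88 80 B3.
Offset 23: leading byte 0x69 = 01101001 → 1-byte char #8 = 69.
Leading byte 0x69 = 01101001 matches 0xxxxxxx → 1-byte sequence.
Byte 1: 0x69 = 01101001, payload 1101001 (7 bits).
Concatenate: 1101001 = 0x69 (7 bits → U+0069).

U+0069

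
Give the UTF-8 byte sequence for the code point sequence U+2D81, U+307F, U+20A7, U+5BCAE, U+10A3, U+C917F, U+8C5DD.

E2 B6 81 E3 81 BF E2 82 A7 F1 9B B2 AE E1 82 A3 F3 89 85 BF F2 8C 97 9D

U+2D81: 3-byte form → E2 B6 81.
U+307F: 3-byte form → E3 81 BF.
U+20A7: 3-byte form → E2 82 A7.
U+5BCAE: 4-byte form → F1 9B B2 AE.
U+10A3: 3-byte form → E1 82 A3.
U+C917F: 4-byte form → F3 89 85 BF.
U+8C5DD: 4-byte form → F2 8C 97 9D.
Concatenated (24 bytes): E2 B6 81 E3 81 BF E2 82 A7 F1 9B B2 AE E1 82 A3 F3 89 85 BF F2 8C 97 9D.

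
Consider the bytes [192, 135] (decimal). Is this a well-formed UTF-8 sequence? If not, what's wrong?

Leading byte 0xC0 = 11000000 → 2-byte form.
Continuation bytes all match 10xxxxxx. Payload decodes to 0x7.
But 0x7 < 0x80, the minimum for a 2-byte sequence — this is an overlong encoding.

invalid (overlong encoding)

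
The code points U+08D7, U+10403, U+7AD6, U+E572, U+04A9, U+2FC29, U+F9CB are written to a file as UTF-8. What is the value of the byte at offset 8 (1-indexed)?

0xE7

1-indexed offset 8 is 0-indexed offset 7.
U+08D7 → 3-byte form E0 A3 97 at offsets 0–2.
U+10403 → 4-byte form F0 90 90 83 at offsets 3–6.
U+7AD6 → 3-byte form E7 AB 96 at offsets 7–9.
Offset 7 falls in char 3's range; it's byte 1 of E7 AB 96 = 0xE7.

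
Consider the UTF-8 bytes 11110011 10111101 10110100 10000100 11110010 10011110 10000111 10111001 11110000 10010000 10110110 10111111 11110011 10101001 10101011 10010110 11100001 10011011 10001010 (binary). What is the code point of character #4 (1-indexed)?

Offset 0: leading byte 0xF3 = 11110011 → 4-byte char #1 = F3 BD B4 84.
Offset 4: leading byte 0xF2 = 11110010 → 4-byte char #2 = F2 9E 87 B9.
Offset 8: leading byte 0xF0 = 11110000 → 4-byte char #3 = F0 90 B6 BF.
Offset 12: leading byte 0xF3 = 11110011 → 4-byte char #4 = F3 A9 AB 96.
Leading byte 0xF3 = 11110011 matches 11110xxx → 4-byte sequence.
Byte 1: 0xF3 = 11110011, payload 011 (3 bits).
Byte 2: 0xA9 = 10101001 (10xxxxxx ✓), payload 101001.
Byte 3: 0xAB = 10101011 (10xxxxxx ✓), payload 101011.
Byte 4: 0x96 = 10010110 (10xxxxxx ✓), payload 010110.
Concatenate: 011101001101011010110 = 0xE9AD6 (21 bits → U+E9AD6).

U+E9AD6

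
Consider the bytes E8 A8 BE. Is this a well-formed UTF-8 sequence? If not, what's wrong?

valid

Leading byte 0xE8 = 11101000 → 3-byte form.
Continuation bytes 0xA8=10101000, 0xBE=10111110 all match 10xxxxxx.
Decoded value 0x8A3E is ≥ 0x800 (shortest form) and not a surrogate.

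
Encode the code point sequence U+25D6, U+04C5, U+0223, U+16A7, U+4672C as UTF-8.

E2 97 96 D3 85 C8 A3 E1 9A A7 F1 86 9C AC

U+25D6: 3-byte form → E2 97 96.
U+04C5: 2-byte form → D3 85.
U+0223: 2-byte form → C8 A3.
U+16A7: 3-byte form → E1 9A A7.
U+4672C: 4-byte form → F1 86 9C AC.
Concatenated (14 bytes): E2 97 96 D3 85 C8 A3 E1 9A A7 F1 86 9C AC.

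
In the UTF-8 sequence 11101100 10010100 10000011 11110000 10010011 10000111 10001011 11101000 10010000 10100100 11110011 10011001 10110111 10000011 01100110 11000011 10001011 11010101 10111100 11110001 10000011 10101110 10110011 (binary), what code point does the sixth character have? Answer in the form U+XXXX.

Offset 0: leading byte 0xEC = 11101100 → 3-byte char #1 = EC 94 83.
Offset 3: leading byte 0xF0 = 11110000 → 4-byte char #2 = F0 93 87 8B.
Offset 7: leading byte 0xE8 = 11101000 → 3-byte char #3 = E8 90 A4.
Offset 10: leading byte 0xF3 = 11110011 → 4-byte char #4 = F3 99 B7 83.
Offset 14: leading byte 0x66 = 01100110 → 1-byte char #5 = 66.
Offset 15: leading byte 0xC3 = 11000011 → 2-byte char #6 = C3 8B.
Leading byte 0xC3 = 11000011 matches 110xxxxx → 2-byte sequence.
Byte 1: 0xC3 = 11000011, payload 00011 (5 bits).
Byte 2: 0x8B = 10001011 (10xxxxxx ✓), payload 001011.
Concatenate: 00011001011 = 0xCB (11 bits → U+00CB).

U+00CB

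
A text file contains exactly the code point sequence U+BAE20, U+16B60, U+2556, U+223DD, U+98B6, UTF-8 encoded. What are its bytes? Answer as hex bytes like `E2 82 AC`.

U+BAE20: 4-byte form → F2 BA B8 A0.
U+16B60: 4-byte form → F0 96 AD A0.
U+2556: 3-byte form → E2 95 96.
U+223DD: 4-byte form → F0 A2 8F 9D.
U+98B6: 3-byte form → E9 A2 B6.
Concatenated (18 bytes): F2 BA B8 A0 F0 96 AD A0 E2 95 96 F0 A2 8F 9D E9 A2 B6.

F2 BA B8 A0 F0 96 AD A0 E2 95 96 F0 A2 8F 9D E9 A2 B6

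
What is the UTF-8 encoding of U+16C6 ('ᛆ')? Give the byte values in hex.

U+16C6 = 0x16C6 = 5830 decimal. In range U+0800–U+FFFF → 3-byte form: 1110xxxx 10xxxxxx 10xxxxxx.
Binary (16 bits): 0001011011000110.
Split 4+6+6: 0001 | 011011 | 000110.
Byte 1: 11100001 = 0xE1.
Byte 2: 10011011 = 0x9B.
Byte 3: 10000110 = 0x86.

E1 9B 86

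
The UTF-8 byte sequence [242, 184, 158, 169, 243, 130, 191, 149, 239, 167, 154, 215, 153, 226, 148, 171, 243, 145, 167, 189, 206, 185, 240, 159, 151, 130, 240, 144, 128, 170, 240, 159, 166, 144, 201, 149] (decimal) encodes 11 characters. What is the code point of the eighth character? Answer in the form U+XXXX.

Offset 0: leading byte 0xF2 = 11110010 → 4-byte char #1 = F2 B8 9E A9.
Offset 4: leading byte 0xF3 = 11110011 → 4-byte char #2 = F3 82 BF 95.
Offset 8: leading byte 0xEF = 11101111 → 3-byte char #3 = EF A7 9A.
Offset 11: leading byte 0xD7 = 11010111 → 2-byte char #4 = D7 99.
Offset 13: leading byte 0xE2 = 11100010 → 3-byte char #5 = E2 94 AB.
Offset 16: leading byte 0xF3 = 11110011 → 4-byte char #6 = F3 91 A7 BD.
Offset 20: leading byte 0xCE = 11001110 → 2-byte char #7 = CE B9.
Offset 22: leading byte 0xF0 = 11110000 → 4-byte char #8 = F0 9F 97 82.
Leading byte 0xF0 = 11110000 matches 11110xxx → 4-byte sequence.
Byte 1: 0xF0 = 11110000, payload 000 (3 bits).
Byte 2: 0x9F = 10011111 (10xxxxxx ✓), payload 011111.
Byte 3: 0x97 = 10010111 (10xxxxxx ✓), payload 010111.
Byte 4: 0x82 = 10000010 (10xxxxxx ✓), payload 000010.
Concatenate: 000011111010111000010 = 0x1F5C2 (21 bits → U+1F5C2).

U+1F5C2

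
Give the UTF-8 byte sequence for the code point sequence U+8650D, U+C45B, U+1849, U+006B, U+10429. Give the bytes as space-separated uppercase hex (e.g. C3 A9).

F2 86 94 8D EC 91 9B E1 A1 89 6B F0 90 90 A9

U+8650D: 4-byte form → F2 86 94 8D.
U+C45B: 3-byte form → EC 91 9B.
U+1849: 3-byte form → E1 A1 89.
U+006B: 1-byte form → 6B.
U+10429: 4-byte form → F0 90 90 A9.
Concatenated (15 bytes): F2 86 94 8D EC 91 9B E1 A1 89 6B F0 90 90 A9.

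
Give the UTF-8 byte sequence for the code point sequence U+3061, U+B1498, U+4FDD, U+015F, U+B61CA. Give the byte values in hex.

U+3061: 3-byte form → E3 81 A1.
U+B1498: 4-byte form → F2 B1 92 98.
U+4FDD: 3-byte form → E4 BF 9D.
U+015F: 2-byte form → C5 9F.
U+B61CA: 4-byte form → F2 B6 87 8A.
Concatenated (16 bytes): E3 81 A1 F2 B1 92 98 E4 BF 9D C5 9F F2 B6 87 8A.

E3 81 A1 F2 B1 92 98 E4 BF 9D C5 9F F2 B6 87 8A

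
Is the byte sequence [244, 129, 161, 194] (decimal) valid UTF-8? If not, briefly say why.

invalid (non-continuation byte where continuation expected)

Leading byte 0xF4 = 11110100 → 4-byte form.
Byte 4 is 0xC2 = 11000010, which is not 10xxxxxx — expected a continuation byte.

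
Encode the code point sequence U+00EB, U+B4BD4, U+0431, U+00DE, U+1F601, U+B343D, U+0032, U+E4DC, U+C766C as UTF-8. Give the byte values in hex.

C3 AB F2 B4 AF 94 D0 B1 C3 9E F0 9F 98 81 F2 B3 90 BD 32 EE 93 9C F3 87 99 AC

U+00EB: 2-byte form → C3 AB.
U+B4BD4: 4-byte form → F2 B4 AF 94.
U+0431: 2-byte form → D0 B1.
U+00DE: 2-byte form → C3 9E.
U+1F601: 4-byte form → F0 9F 98 81.
U+B343D: 4-byte form → F2 B3 90 BD.
U+0032: 1-byte form → 32.
U+E4DC: 3-byte form → EE 93 9C.
U+C766C: 4-byte form → F3 87 99 AC.
Concatenated (26 bytes): C3 AB F2 B4 AF 94 D0 B1 C3 9E F0 9F 98 81 F2 B3 90 BD 32 EE 93 9C F3 87 99 AC.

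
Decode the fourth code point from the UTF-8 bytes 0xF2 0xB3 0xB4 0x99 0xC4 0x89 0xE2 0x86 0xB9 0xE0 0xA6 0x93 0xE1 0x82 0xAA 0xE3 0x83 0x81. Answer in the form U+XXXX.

U+0993

Offset 0: leading byte 0xF2 = 11110010 → 4-byte char #1 = F2 B3 B4 99.
Offset 4: leading byte 0xC4 = 11000100 → 2-byte char #2 = C4 89.
Offset 6: leading byte 0xE2 = 11100010 → 3-byte char #3 = E2 86 B9.
Offset 9: leading byte 0xE0 = 11100000 → 3-byte char #4 = E0 A6 93.
Leading byte 0xE0 = 11100000 matches 1110xxxx → 3-byte sequence.
Byte 1: 0xE0 = 11100000, payload 0000 (4 bits).
Byte 2: 0xA6 = 10100110 (10xxxxxx ✓), payload 100110.
Byte 3: 0x93 = 10010011 (10xxxxxx ✓), payload 010011.
Concatenate: 0000100110010011 = 0x993 (16 bits → U+0993).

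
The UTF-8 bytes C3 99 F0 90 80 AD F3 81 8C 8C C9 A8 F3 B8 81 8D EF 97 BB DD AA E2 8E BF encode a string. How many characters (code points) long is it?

Byte at offset 0: 0xC3 = 11000011 → 2-byte char (#1). Advance 2.
Byte at offset 2: 0xF0 = 11110000 → 4-byte char (#2). Advance 4.
Byte at offset 6: 0xF3 = 11110011 → 4-byte char (#3). Advance 4.
Byte at offset 10: 0xC9 = 11001001 → 2-byte char (#4). Advance 2.
Byte at offset 12: 0xF3 = 11110011 → 4-byte char (#5). Advance 4.
Byte at offset 16: 0xEF = 11101111 → 3-byte char (#6). Advance 3.
Byte at offset 19: 0xDD = 11011101 → 2-byte char (#7). Advance 2.
Byte at offset 21: 0xE2 = 11100010 → 3-byte char (#8). Advance 3.
Reached end at offset 24 after 8 code points.

8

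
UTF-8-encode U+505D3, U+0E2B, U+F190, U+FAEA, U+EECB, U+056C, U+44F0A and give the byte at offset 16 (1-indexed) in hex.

0x8B

1-indexed offset 16 is 0-indexed offset 15.
U+505D3 → 4-byte form F1 90 97 93 at offsets 0–3.
U+0E2B → 3-byte form E0 B8 AB at offsets 4–6.
U+F190 → 3-byte form EF 86 90 at offsets 7–9.
U+FAEA → 3-byte form EF AB AA at offsets 10–12.
U+EECB → 3-byte form EE BB 8B at offsets 13–15.
Offset 15 falls in char 5's range; it's byte 3 of EE BB 8B = 0x8B.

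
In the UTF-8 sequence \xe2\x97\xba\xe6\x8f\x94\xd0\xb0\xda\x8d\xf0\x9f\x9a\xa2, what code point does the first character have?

Offset 0: leading byte 0xE2 = 11100010 → 3-byte char #1 = E2 97 BA.
Leading byte 0xE2 = 11100010 matches 1110xxxx → 3-byte sequence.
Byte 1: 0xE2 = 11100010, payload 0010 (4 bits).
Byte 2: 0x97 = 10010111 (10xxxxxx ✓), payload 010111.
Byte 3: 0xBA = 10111010 (10xxxxxx ✓), payload 111010.
Concatenate: 0010010111111010 = 0x25FA (16 bits → U+25FA).

U+25FA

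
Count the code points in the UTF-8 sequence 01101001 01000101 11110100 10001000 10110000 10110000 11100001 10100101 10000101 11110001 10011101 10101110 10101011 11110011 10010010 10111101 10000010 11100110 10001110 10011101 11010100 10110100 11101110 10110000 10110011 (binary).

9

Byte at offset 0: 0x69 = 01101001 → 1-byte char (#1). Advance 1.
Byte at offset 1: 0x45 = 01000101 → 1-byte char (#2). Advance 1.
Byte at offset 2: 0xF4 = 11110100 → 4-byte char (#3). Advance 4.
Byte at offset 6: 0xE1 = 11100001 → 3-byte char (#4). Advance 3.
Byte at offset 9: 0xF1 = 11110001 → 4-byte char (#5). Advance 4.
Byte at offset 13: 0xF3 = 11110011 → 4-byte char (#6). Advance 4.
Byte at offset 17: 0xE6 = 11100110 → 3-byte char (#7). Advance 3.
Byte at offset 20: 0xD4 = 11010100 → 2-byte char (#8). Advance 2.
Byte at offset 22: 0xEE = 11101110 → 3-byte char (#9). Advance 3.
Reached end at offset 25 after 9 code points.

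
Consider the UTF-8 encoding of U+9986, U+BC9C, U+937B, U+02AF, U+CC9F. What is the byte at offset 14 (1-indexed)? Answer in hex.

1-indexed offset 14 is 0-indexed offset 13.
U+9986 → 3-byte form E9 A6 86 at offsets 0–2.
U+BC9C → 3-byte form EB B2 9C at offsets 3–5.
U+937B → 3-byte form E9 8D BB at offsets 6–8.
U+02AF → 2-byte form CA AF at offsets 9–10.
U+CC9F → 3-byte form EC B2 9F at offsets 11–13.
Offset 13 falls in char 5's range; it's byte 3 of EC B2 9F = 0x9F.

0x9F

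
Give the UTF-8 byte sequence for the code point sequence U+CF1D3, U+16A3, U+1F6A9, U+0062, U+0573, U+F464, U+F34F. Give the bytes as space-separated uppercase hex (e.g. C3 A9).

F3 8F 87 93 E1 9A A3 F0 9F 9A A9 62 D5 B3 EF 91 A4 EF 8D 8F

U+CF1D3: 4-byte form → F3 8F 87 93.
U+16A3: 3-byte form → E1 9A A3.
U+1F6A9: 4-byte form → F0 9F 9A A9.
U+0062: 1-byte form → 62.
U+0573: 2-byte form → D5 B3.
U+F464: 3-byte form → EF 91 A4.
U+F34F: 3-byte form → EF 8D 8F.
Concatenated (20 bytes): F3 8F 87 93 E1 9A A3 F0 9F 9A A9 62 D5 B3 EF 91 A4 EF 8D 8F.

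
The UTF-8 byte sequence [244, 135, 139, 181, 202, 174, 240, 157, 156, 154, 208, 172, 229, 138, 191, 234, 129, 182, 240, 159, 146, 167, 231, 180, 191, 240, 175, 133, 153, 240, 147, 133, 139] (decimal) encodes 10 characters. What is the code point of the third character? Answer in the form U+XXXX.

Offset 0: leading byte 0xF4 = 11110100 → 4-byte char #1 = F4 87 8B B5.
Offset 4: leading byte 0xCA = 11001010 → 2-byte char #2 = CA AE.
Offset 6: leading byte 0xF0 = 11110000 → 4-byte char #3 = F0 9D 9C 9A.
Leading byte 0xF0 = 11110000 matches 11110xxx → 4-byte sequence.
Byte 1: 0xF0 = 11110000, payload 000 (3 bits).
Byte 2: 0x9D = 10011101 (10xxxxxx ✓), payload 011101.
Byte 3: 0x9C = 10011100 (10xxxxxx ✓), payload 011100.
Byte 4: 0x9A = 10011010 (10xxxxxx ✓), payload 011010.
Concatenate: 000011101011100011010 = 0x1D71A (21 bits → U+1D71A).

U+1D71A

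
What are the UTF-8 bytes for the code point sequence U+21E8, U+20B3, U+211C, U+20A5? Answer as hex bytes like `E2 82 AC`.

E2 87 A8 E2 82 B3 E2 84 9C E2 82 A5

U+21E8: 3-byte form → E2 87 A8.
U+20B3: 3-byte form → E2 82 B3.
U+211C: 3-byte form → E2 84 9C.
U+20A5: 3-byte form → E2 82 A5.
Concatenated (12 bytes): E2 87 A8 E2 82 B3 E2 84 9C E2 82 A5.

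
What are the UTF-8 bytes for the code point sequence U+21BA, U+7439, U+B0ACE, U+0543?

E2 86 BA E7 90 B9 F2 B0 AB 8E D5 83

U+21BA: 3-byte form → E2 86 BA.
U+7439: 3-byte form → E7 90 B9.
U+B0ACE: 4-byte form → F2 B0 AB 8E.
U+0543: 2-byte form → D5 83.
Concatenated (12 bytes): E2 86 BA E7 90 B9 F2 B0 AB 8E D5 83.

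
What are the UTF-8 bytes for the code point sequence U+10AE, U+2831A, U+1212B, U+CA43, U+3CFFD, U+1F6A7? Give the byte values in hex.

E1 82 AE F0 A8 8C 9A F0 92 84 AB EC A9 83 F0 BC BF BD F0 9F 9A A7

U+10AE: 3-byte form → E1 82 AE.
U+2831A: 4-byte form → F0 A8 8C 9A.
U+1212B: 4-byte form → F0 92 84 AB.
U+CA43: 3-byte form → EC A9 83.
U+3CFFD: 4-byte form → F0 BC BF BD.
U+1F6A7: 4-byte form → F0 9F 9A A7.
Concatenated (22 bytes): E1 82 AE F0 A8 8C 9A F0 92 84 AB EC A9 83 F0 BC BF BD F0 9F 9A A7.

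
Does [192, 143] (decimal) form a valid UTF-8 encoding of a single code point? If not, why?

Leading byte 0xC0 = 11000000 → 2-byte form.
Continuation bytes all match 10xxxxxx. Payload decodes to 0xF.
But 0xF < 0x80, the minimum for a 2-byte sequence — this is an overlong encoding.

invalid (overlong encoding)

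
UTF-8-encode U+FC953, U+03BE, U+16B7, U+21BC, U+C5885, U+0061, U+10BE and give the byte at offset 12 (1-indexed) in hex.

1-indexed offset 12 is 0-indexed offset 11.
U+FC953 → 4-byte form F3 BC A5 93 at offsets 0–3.
U+03BE → 2-byte form CE BE at offsets 4–5.
U+16B7 → 3-byte form E1 9A B7 at offsets 6–8.
U+21BC → 3-byte form E2 86 BC at offsets 9–11.
Offset 11 falls in char 4's range; it's byte 3 of E2 86 BC = 0xBC.

0xBC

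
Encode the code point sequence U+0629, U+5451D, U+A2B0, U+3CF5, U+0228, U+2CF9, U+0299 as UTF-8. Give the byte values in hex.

U+0629: 2-byte form → D8 A9.
U+5451D: 4-byte form → F1 94 94 9D.
U+A2B0: 3-byte form → EA 8A B0.
U+3CF5: 3-byte form → E3 B3 B5.
U+0228: 2-byte form → C8 A8.
U+2CF9: 3-byte form → E2 B3 B9.
U+0299: 2-byte form → CA 99.
Concatenated (19 bytes): D8 A9 F1 94 94 9D EA 8A B0 E3 B3 B5 C8 A8 E2 B3 B9 CA 99.

D8 A9 F1 94 94 9D EA 8A B0 E3 B3 B5 C8 A8 E2 B3 B9 CA 99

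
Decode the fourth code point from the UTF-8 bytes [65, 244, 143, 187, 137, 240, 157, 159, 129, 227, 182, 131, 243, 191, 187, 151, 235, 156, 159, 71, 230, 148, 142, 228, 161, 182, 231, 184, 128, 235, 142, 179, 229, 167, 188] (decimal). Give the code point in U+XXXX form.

Offset 0: leading byte 0x41 = 01000001 → 1-byte char #1 = 41.
Offset 1: leading byte 0xF4 = 11110100 → 4-byte char #2 = F4 8F BB 89.
Offset 5: leading byte 0xF0 = 11110000 → 4-byte char #3 = F0 9D 9F 81.
Offset 9: leading byte 0xE3 = 11100011 → 3-byte char #4 = E3 B6 83.
Leading byte 0xE3 = 11100011 matches 1110xxxx → 3-byte sequence.
Byte 1: 0xE3 = 11100011, payload 0011 (4 bits).
Byte 2: 0xB6 = 10110110 (10xxxxxx ✓), payload 110110.
Byte 3: 0x83 = 10000011 (10xxxxxx ✓), payload 000011.
Concatenate: 0011110110000011 = 0x3D83 (16 bits → U+3D83).

U+3D83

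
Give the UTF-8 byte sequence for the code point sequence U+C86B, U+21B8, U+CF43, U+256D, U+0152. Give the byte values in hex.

U+C86B: 3-byte form → EC A1 AB.
U+21B8: 3-byte form → E2 86 B8.
U+CF43: 3-byte form → EC BD 83.
U+256D: 3-byte form → E2 95 AD.
U+0152: 2-byte form → C5 92.
Concatenated (14 bytes): EC A1 AB E2 86 B8 EC BD 83 E2 95 AD C5 92.

EC A1 AB E2 86 B8 EC BD 83 E2 95 AD C5 92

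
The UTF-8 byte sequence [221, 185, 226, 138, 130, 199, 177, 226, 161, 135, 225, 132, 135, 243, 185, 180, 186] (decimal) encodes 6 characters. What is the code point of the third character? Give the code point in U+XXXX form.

U+01F1

Offset 0: leading byte 0xDD = 11011101 → 2-byte char #1 = DD B9.
Offset 2: leading byte 0xE2 = 11100010 → 3-byte char #2 = E2 8A 82.
Offset 5: leading byte 0xC7 = 11000111 → 2-byte char #3 = C7 B1.
Leading byte 0xC7 = 11000111 matches 110xxxxx → 2-byte sequence.
Byte 1: 0xC7 = 11000111, payload 00111 (5 bits).
Byte 2: 0xB1 = 10110001 (10xxxxxx ✓), payload 110001.
Concatenate: 00111110001 = 0x1F1 (11 bits → U+01F1).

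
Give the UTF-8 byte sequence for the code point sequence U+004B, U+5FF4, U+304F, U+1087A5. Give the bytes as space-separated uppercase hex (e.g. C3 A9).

U+004B: 1-byte form → 4B.
U+5FF4: 3-byte form → E5 BF B4.
U+304F: 3-byte form → E3 81 8F.
U+1087A5: 4-byte form → F4 88 9E A5.
Concatenated (11 bytes): 4B E5 BF B4 E3 81 8F F4 88 9E A5.

4B E5 BF B4 E3 81 8F F4 88 9E A5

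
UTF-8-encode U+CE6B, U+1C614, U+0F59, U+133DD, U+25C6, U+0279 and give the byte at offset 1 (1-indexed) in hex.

1-indexed offset 1 is 0-indexed offset 0.
U+CE6B → 3-byte form EC B9 AB at offsets 0–2.
Offset 0 falls in char 1's range; it's byte 1 of EC B9 AB = 0xEC.

0xEC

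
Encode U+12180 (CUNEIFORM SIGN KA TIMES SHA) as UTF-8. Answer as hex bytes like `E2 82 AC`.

F0 92 86 80

U+12180 = 0x12180 = 74112 decimal. In range U+10000–U+10FFFF → 4-byte form: 11110xxx 10xxxxxx 10xxxxxx 10xxxxxx.
Binary (21 bits): 000010010000110000000.
Split 3+6+6+6: 000 | 010010 | 000110 | 000000.
Byte 1: 11110000 = 0xF0.
Byte 2: 10010010 = 0x92.
Byte 3: 10000110 = 0x86.
Byte 4: 10000000 = 0x80.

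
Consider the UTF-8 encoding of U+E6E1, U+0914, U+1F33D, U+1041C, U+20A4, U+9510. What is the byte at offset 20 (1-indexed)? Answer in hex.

0x90

1-indexed offset 20 is 0-indexed offset 19.
U+E6E1 → 3-byte form EE 9B A1 at offsets 0–2.
U+0914 → 3-byte form E0 A4 94 at offsets 3–5.
U+1F33D → 4-byte form F0 9F 8C BD at offsets 6–9.
U+1041C → 4-byte form F0 90 90 9C at offsets 10–13.
U+20A4 → 3-byte form E2 82 A4 at offsets 14–16.
U+9510 → 3-byte form E9 94 90 at offsets 17–19.
Offset 19 falls in char 6's range; it's byte 3 of E9 94 90 = 0x90.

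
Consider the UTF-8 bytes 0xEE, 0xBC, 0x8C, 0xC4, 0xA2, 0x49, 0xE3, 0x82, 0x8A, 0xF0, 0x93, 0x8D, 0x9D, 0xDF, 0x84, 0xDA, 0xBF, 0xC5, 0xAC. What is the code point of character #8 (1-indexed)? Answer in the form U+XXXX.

U+016C

Offset 0: leading byte 0xEE = 11101110 → 3-byte char #1 = EE BC 8C.
Offset 3: leading byte 0xC4 = 11000100 → 2-byte char #2 = C4 A2.
Offset 5: leading byte 0x49 = 01001001 → 1-byte char #3 = 49.
Offset 6: leading byte 0xE3 = 11100011 → 3-byte char #4 = E3 82 8A.
Offset 9: leading byte 0xF0 = 11110000 → 4-byte char #5 = F0 93 8D 9D.
Offset 13: leading byte 0xDF = 11011111 → 2-byte char #6 = DF 84.
Offset 15: leading byte 0xDA = 11011010 → 2-byte char #7 = DA BF.
Offset 17: leading byte 0xC5 = 11000101 → 2-byte char #8 = C5 AC.
Leading byte 0xC5 = 11000101 matches 110xxxxx → 2-byte sequence.
Byte 1: 0xC5 = 11000101, payload 00101 (5 bits).
Byte 2: 0xAC = 10101100 (10xxxxxx ✓), payload 101100.
Concatenate: 00101101100 = 0x16C (11 bits → U+016C).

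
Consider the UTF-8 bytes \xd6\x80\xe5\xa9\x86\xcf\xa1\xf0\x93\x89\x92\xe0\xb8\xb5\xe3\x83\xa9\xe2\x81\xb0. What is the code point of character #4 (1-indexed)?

U+13252

Offset 0: leading byte 0xD6 = 11010110 → 2-byte char #1 = D6 80.
Offset 2: leading byte 0xE5 = 11100101 → 3-byte char #2 = E5 A9 86.
Offset 5: leading byte 0xCF = 11001111 → 2-byte char #3 = CF A1.
Offset 7: leading byte 0xF0 = 11110000 → 4-byte char #4 = F0 93 89 92.
Leading byte 0xF0 = 11110000 matches 11110xxx → 4-byte sequence.
Byte 1: 0xF0 = 11110000, payload 000 (3 bits).
Byte 2: 0x93 = 10010011 (10xxxxxx ✓), payload 010011.
Byte 3: 0x89 = 10001001 (10xxxxxx ✓), payload 001001.
Byte 4: 0x92 = 10010010 (10xxxxxx ✓), payload 010010.
Concatenate: 000010011001001010010 = 0x13252 (21 bits → U+13252).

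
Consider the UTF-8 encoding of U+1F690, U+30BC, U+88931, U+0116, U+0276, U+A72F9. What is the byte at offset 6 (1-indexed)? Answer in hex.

1-indexed offset 6 is 0-indexed offset 5.
U+1F690 → 4-byte form F0 9F 9A 90 at offsets 0–3.
U+30BC → 3-byte form E3 82 BC at offsets 4–6.
Offset 5 falls in char 2's range; it's byte 2 of E3 82 BC = 0x82.

0x82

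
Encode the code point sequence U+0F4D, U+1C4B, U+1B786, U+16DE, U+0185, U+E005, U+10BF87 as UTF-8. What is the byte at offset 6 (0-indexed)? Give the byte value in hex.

U+0F4D → 3-byte form E0 BD 8D at offsets 0–2.
U+1C4B → 3-byte form E1 B1 8B at offsets 3–5.
U+1B786 → 4-byte form F0 9B 9E 86 at offsets 6–9.
Offset 6 falls in char 3's range; it's byte 1 of F0 9B 9E 86 = 0xF0.

0xF0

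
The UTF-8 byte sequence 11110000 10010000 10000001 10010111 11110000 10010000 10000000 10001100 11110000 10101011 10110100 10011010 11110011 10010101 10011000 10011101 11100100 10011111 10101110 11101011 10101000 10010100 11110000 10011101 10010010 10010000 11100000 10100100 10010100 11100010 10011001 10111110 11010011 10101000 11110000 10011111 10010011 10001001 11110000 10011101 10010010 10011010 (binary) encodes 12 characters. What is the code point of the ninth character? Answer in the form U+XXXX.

Offset 0: leading byte 0xF0 = 11110000 → 4-byte char #1 = F0 90 81 97.
Offset 4: leading byte 0xF0 = 11110000 → 4-byte char #2 = F0 90 80 8C.
Offset 8: leading byte 0xF0 = 11110000 → 4-byte char #3 = F0 AB B4 9A.
Offset 12: leading byte 0xF3 = 11110011 → 4-byte char #4 = F3 95 98 9D.
Offset 16: leading byte 0xE4 = 11100100 → 3-byte char #5 = E4 9F AE.
Offset 19: leading byte 0xEB = 11101011 → 3-byte char #6 = EB A8 94.
Offset 22: leading byte 0xF0 = 11110000 → 4-byte char #7 = F0 9D 92 90.
Offset 26: leading byte 0xE0 = 11100000 → 3-byte char #8 = E0 A4 94.
Offset 29: leading byte 0xE2 = 11100010 → 3-byte char #9 = E2 99 BE.
Leading byte 0xE2 = 11100010 matches 1110xxxx → 3-byte sequence.
Byte 1: 0xE2 = 11100010, payload 0010 (4 bits).
Byte 2: 0x99 = 10011001 (10xxxxxx ✓), payload 011001.
Byte 3: 0xBE = 10111110 (10xxxxxx ✓), payload 111110.
Concatenate: 0010011001111110 = 0x267E (16 bits → U+267E).

U+267E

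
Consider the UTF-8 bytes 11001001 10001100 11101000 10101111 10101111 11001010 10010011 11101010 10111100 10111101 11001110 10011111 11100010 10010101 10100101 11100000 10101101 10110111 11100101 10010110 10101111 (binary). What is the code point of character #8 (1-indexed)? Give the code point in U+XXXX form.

Offset 0: leading byte 0xC9 = 11001001 → 2-byte char #1 = C9 8C.
Offset 2: leading byte 0xE8 = 11101000 → 3-byte char #2 = E8 AF AF.
Offset 5: leading byte 0xCA = 11001010 → 2-byte char #3 = CA 93.
Offset 7: leading byte 0xEA = 11101010 → 3-byte char #4 = EA BC BD.
Offset 10: leading byte 0xCE = 11001110 → 2-byte char #5 = CE 9F.
Offset 12: leading byte 0xE2 = 11100010 → 3-byte char #6 = E2 95 A5.
Offset 15: leading byte 0xE0 = 11100000 → 3-byte char #7 = E0 AD B7.
Offset 18: leading byte 0xE5 = 11100101 → 3-byte char #8 = E5 96 AF.
Leading byte 0xE5 = 11100101 matches 1110xxxx → 3-byte sequence.
Byte 1: 0xE5 = 11100101, payload 0101 (4 bits).
Byte 2: 0x96 = 10010110 (10xxxxxx ✓), payload 010110.
Byte 3: 0xAF = 10101111 (10xxxxxx ✓), payload 101111.
Concatenate: 0101010110101111 = 0x55AF (16 bits → U+55AF).

U+55AF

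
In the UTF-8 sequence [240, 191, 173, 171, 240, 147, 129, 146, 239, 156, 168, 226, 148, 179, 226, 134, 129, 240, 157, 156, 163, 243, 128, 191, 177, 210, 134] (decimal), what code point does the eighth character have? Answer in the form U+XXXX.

Offset 0: leading byte 0xF0 = 11110000 → 4-byte char #1 = F0 BF AD AB.
Offset 4: leading byte 0xF0 = 11110000 → 4-byte char #2 = F0 93 81 92.
Offset 8: leading byte 0xEF = 11101111 → 3-byte char #3 = EF 9C A8.
Offset 11: leading byte 0xE2 = 11100010 → 3-byte char #4 = E2 94 B3.
Offset 14: leading byte 0xE2 = 11100010 → 3-byte char #5 = E2 86 81.
Offset 17: leading byte 0xF0 = 11110000 → 4-byte char #6 = F0 9D 9C A3.
Offset 21: leading byte 0xF3 = 11110011 → 4-byte char #7 = F3 80 BF B1.
Offset 25: leading byte 0xD2 = 11010010 → 2-byte char #8 = D2 86.
Leading byte 0xD2 = 11010010 matches 110xxxxx → 2-byte sequence.
Byte 1: 0xD2 = 11010010, payload 10010 (5 bits).
Byte 2: 0x86 = 10000110 (10xxxxxx ✓), payload 000110.
Concatenate: 10010000110 = 0x486 (11 bits → U+0486).

U+0486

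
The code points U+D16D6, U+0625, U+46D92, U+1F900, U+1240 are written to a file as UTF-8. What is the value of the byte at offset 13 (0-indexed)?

0x80

U+D16D6 → 4-byte form F3 91 9B 96 at offsets 0–3.
U+0625 → 2-byte form D8 A5 at offsets 4–5.
U+46D92 → 4-byte form F1 86 B6 92 at offsets 6–9.
U+1F900 → 4-byte form F0 9F A4 80 at offsets 10–13.
Offset 13 falls in char 4's range; it's byte 4 of F0 9F A4 80 = 0x80.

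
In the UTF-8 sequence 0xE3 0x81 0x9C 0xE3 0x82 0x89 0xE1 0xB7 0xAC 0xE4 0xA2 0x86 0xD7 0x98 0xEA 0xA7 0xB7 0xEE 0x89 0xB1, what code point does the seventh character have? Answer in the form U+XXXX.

U+E271

Offset 0: leading byte 0xE3 = 11100011 → 3-byte char #1 = E3 81 9C.
Offset 3: leading byte 0xE3 = 11100011 → 3-byte char #2 = E3 82 89.
Offset 6: leading byte 0xE1 = 11100001 → 3-byte char #3 = E1 B7 AC.
Offset 9: leading byte 0xE4 = 11100100 → 3-byte char #4 = E4 A2 86.
Offset 12: leading byte 0xD7 = 11010111 → 2-byte char #5 = D7 98.
Offset 14: leading byte 0xEA = 11101010 → 3-byte char #6 = EA A7 B7.
Offset 17: leading byte 0xEE = 11101110 → 3-byte char #7 = EE 89 B1.
Leading byte 0xEE = 11101110 matches 1110xxxx → 3-byte sequence.
Byte 1: 0xEE = 11101110, payload 1110 (4 bits).
Byte 2: 0x89 = 10001001 (10xxxxxx ✓), payload 001001.
Byte 3: 0xB1 = 10110001 (10xxxxxx ✓), payload 110001.
Concatenate: 1110001001110001 = 0xE271 (16 bits → U+E271).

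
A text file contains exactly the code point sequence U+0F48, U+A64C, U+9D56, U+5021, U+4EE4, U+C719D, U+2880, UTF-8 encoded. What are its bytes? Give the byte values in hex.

U+0F48: 3-byte form → E0 BD 88.
U+A64C: 3-byte form → EA 99 8C.
U+9D56: 3-byte form → E9 B5 96.
U+5021: 3-byte form → E5 80 A1.
U+4EE4: 3-byte form → E4 BB A4.
U+C719D: 4-byte form → F3 87 86 9D.
U+2880: 3-byte form → E2 A2 80.
Concatenated (22 bytes): E0 BD 88 EA 99 8C E9 B5 96 E5 80 A1 E4 BB A4 F3 87 86 9D E2 A2 80.

E0 BD 88 EA 99 8C E9 B5 96 E5 80 A1 E4 BB A4 F3 87 86 9D E2 A2 80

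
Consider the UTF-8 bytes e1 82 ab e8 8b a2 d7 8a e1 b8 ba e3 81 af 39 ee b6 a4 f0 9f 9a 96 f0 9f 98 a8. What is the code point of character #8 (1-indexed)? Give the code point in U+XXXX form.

Offset 0: leading byte 0xE1 = 11100001 → 3-byte char #1 = E1 82 AB.
Offset 3: leading byte 0xE8 = 11101000 → 3-byte char #2 = E8 8B A2.
Offset 6: leading byte 0xD7 = 11010111 → 2-byte char #3 = D7 8A.
Offset 8: leading byte 0xE1 = 11100001 → 3-byte char #4 = E1 B8 BA.
Offset 11: leading byte 0xE3 = 11100011 → 3-byte char #5 = E3 81 AF.
Offset 14: leading byte 0x39 = 00111001 → 1-byte char #6 = 39.
Offset 15: leading byte 0xEE = 11101110 → 3-byte char #7 = EE B6 A4.
Offset 18: leading byte 0xF0 = 11110000 → 4-byte char #8 = F0 9F 9A 96.
Leading byte 0xF0 = 11110000 matches 11110xxx → 4-byte sequence.
Byte 1: 0xF0 = 11110000, payload 000 (3 bits).
Byte 2: 0x9F = 10011111 (10xxxxxx ✓), payload 011111.
Byte 3: 0x9A = 10011010 (10xxxxxx ✓), payload 011010.
Byte 4: 0x96 = 10010110 (10xxxxxx ✓), payload 010110.
Concatenate: 000011111011010010110 = 0x1F696 (21 bits → U+1F696).

U+1F696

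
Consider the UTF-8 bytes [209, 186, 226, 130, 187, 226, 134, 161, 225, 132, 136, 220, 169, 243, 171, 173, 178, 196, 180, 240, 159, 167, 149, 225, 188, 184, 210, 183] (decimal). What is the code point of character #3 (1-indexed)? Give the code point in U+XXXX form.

Offset 0: leading byte 0xD1 = 11010001 → 2-byte char #1 = D1 BA.
Offset 2: leading byte 0xE2 = 11100010 → 3-byte char #2 = E2 82 BB.
Offset 5: leading byte 0xE2 = 11100010 → 3-byte char #3 = E2 86 A1.
Leading byte 0xE2 = 11100010 matches 1110xxxx → 3-byte sequence.
Byte 1: 0xE2 = 11100010, payload 0010 (4 bits).
Byte 2: 0x86 = 10000110 (10xxxxxx ✓), payload 000110.
Byte 3: 0xA1 = 10100001 (10xxxxxx ✓), payload 100001.
Concatenate: 0010000110100001 = 0x21A1 (16 bits → U+21A1).

U+21A1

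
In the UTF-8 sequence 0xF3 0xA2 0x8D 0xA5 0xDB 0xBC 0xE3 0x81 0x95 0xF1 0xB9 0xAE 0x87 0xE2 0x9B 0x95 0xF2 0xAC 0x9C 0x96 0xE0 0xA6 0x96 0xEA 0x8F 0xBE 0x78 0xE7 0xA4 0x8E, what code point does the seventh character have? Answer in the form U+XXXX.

Offset 0: leading byte 0xF3 = 11110011 → 4-byte char #1 = F3 A2 8D A5.
Offset 4: leading byte 0xDB = 11011011 → 2-byte char #2 = DB BC.
Offset 6: leading byte 0xE3 = 11100011 → 3-byte char #3 = E3 81 95.
Offset 9: leading byte 0xF1 = 11110001 → 4-byte char #4 = F1 B9 AE 87.
Offset 13: leading byte 0xE2 = 11100010 → 3-byte char #5 = E2 9B 95.
Offset 16: leading byte 0xF2 = 11110010 → 4-byte char #6 = F2 AC 9C 96.
Offset 20: leading byte 0xE0 = 11100000 → 3-byte char #7 = E0 A6 96.
Leading byte 0xE0 = 11100000 matches 1110xxxx → 3-byte sequence.
Byte 1: 0xE0 = 11100000, payload 0000 (4 bits).
Byte 2: 0xA6 = 10100110 (10xxxxxx ✓), payload 100110.
Byte 3: 0x96 = 10010110 (10xxxxxx ✓), payload 010110.
Concatenate: 0000100110010110 = 0x996 (16 bits → U+0996).

U+0996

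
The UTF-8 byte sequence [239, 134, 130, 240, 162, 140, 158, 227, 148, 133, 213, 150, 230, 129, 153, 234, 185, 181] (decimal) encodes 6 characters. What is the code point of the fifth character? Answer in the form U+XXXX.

U+6059

Offset 0: leading byte 0xEF = 11101111 → 3-byte char #1 = EF 86 82.
Offset 3: leading byte 0xF0 = 11110000 → 4-byte char #2 = F0 A2 8C 9E.
Offset 7: leading byte 0xE3 = 11100011 → 3-byte char #3 = E3 94 85.
Offset 10: leading byte 0xD5 = 11010101 → 2-byte char #4 = D5 96.
Offset 12: leading byte 0xE6 = 11100110 → 3-byte char #5 = E6 81 99.
Leading byte 0xE6 = 11100110 matches 1110xxxx → 3-byte sequence.
Byte 1: 0xE6 = 11100110, payload 0110 (4 bits).
Byte 2: 0x81 = 10000001 (10xxxxxx ✓), payload 000001.
Byte 3: 0x99 = 10011001 (10xxxxxx ✓), payload 011001.
Concatenate: 0110000001011001 = 0x6059 (16 bits → U+6059).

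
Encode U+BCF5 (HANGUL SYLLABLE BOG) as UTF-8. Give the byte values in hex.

EB B3 B5

U+BCF5 = 0xBCF5 = 48373 decimal. In range U+0800–U+FFFF → 3-byte form: 1110xxxx 10xxxxxx 10xxxxxx.
Binary (16 bits): 1011110011110101.
Split 4+6+6: 1011 | 110011 | 110101.
Byte 1: 11101011 = 0xEB.
Byte 2: 10110011 = 0xB3.
Byte 3: 10110101 = 0xB5.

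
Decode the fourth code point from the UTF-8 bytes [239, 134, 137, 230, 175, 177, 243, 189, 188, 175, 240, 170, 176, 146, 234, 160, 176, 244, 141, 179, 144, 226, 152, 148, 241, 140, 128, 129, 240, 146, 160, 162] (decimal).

U+2AC12

Offset 0: leading byte 0xEF = 11101111 → 3-byte char #1 = EF 86 89.
Offset 3: leading byte 0xE6 = 11100110 → 3-byte char #2 = E6 AF B1.
Offset 6: leading byte 0xF3 = 11110011 → 4-byte char #3 = F3 BD BC AF.
Offset 10: leading byte 0xF0 = 11110000 → 4-byte char #4 = F0 AA B0 92.
Leading byte 0xF0 = 11110000 matches 11110xxx → 4-byte sequence.
Byte 1: 0xF0 = 11110000, payload 000 (3 bits).
Byte 2: 0xAA = 10101010 (10xxxxxx ✓), payload 101010.
Byte 3: 0xB0 = 10110000 (10xxxxxx ✓), payload 110000.
Byte 4: 0x92 = 10010010 (10xxxxxx ✓), payload 010010.
Concatenate: 000101010110000010010 = 0x2AC12 (21 bits → U+2AC12).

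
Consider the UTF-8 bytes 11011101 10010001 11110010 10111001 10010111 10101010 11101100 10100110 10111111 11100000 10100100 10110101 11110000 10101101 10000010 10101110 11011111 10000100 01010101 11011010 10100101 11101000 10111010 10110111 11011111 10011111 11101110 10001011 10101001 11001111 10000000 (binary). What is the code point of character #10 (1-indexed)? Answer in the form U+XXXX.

Offset 0: leading byte 0xDD = 11011101 → 2-byte char #1 = DD 91.
Offset 2: leading byte 0xF2 = 11110010 → 4-byte char #2 = F2 B9 97 AA.
Offset 6: leading byte 0xEC = 11101100 → 3-byte char #3 = EC A6 BF.
Offset 9: leading byte 0xE0 = 11100000 → 3-byte char #4 = E0 A4 B5.
Offset 12: leading byte 0xF0 = 11110000 → 4-byte char #5 = F0 AD 82 AE.
Offset 16: leading byte 0xDF = 11011111 → 2-byte char #6 = DF 84.
Offset 18: leading byte 0x55 = 01010101 → 1-byte char #7 = 55.
Offset 19: leading byte 0xDA = 11011010 → 2-byte char #8 = DA A5.
Offset 21: leading byte 0xE8 = 11101000 → 3-byte char #9 = E8 BA B7.
Offset 24: leading byte 0xDF = 11011111 → 2-byte char #10 = DF 9F.
Leading byte 0xDF = 11011111 matches 110xxxxx → 2-byte sequence.
Byte 1: 0xDF = 11011111, payload 11111 (5 bits).
Byte 2: 0x9F = 10011111 (10xxxxxx ✓), payload 011111.
Concatenate: 11111011111 = 0x7DF (11 bits → U+07DF).

U+07DF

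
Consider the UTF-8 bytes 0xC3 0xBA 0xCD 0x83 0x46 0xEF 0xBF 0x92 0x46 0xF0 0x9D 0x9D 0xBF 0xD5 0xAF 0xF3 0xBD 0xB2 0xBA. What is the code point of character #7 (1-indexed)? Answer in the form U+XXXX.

Offset 0: leading byte 0xC3 = 11000011 → 2-byte char #1 = C3 BA.
Offset 2: leading byte 0xCD = 11001101 → 2-byte char #2 = CD 83.
Offset 4: leading byte 0x46 = 01000110 → 1-byte char #3 = 46.
Offset 5: leading byte 0xEF = 11101111 → 3-byte char #4 = EF BF 92.
Offset 8: leading byte 0x46 = 01000110 → 1-byte char #5 = 46.
Offset 9: leading byte 0xF0 = 11110000 → 4-byte char #6 = F0 9D 9D BF.
Offset 13: leading byte 0xD5 = 11010101 → 2-byte char #7 = D5 AF.
Leading byte 0xD5 = 11010101 matches 110xxxxx → 2-byte sequence.
Byte 1: 0xD5 = 11010101, payload 10101 (5 bits).
Byte 2: 0xAF = 10101111 (10xxxxxx ✓), payload 101111.
Concatenate: 10101101111 = 0x56F (11 bits → U+056F).

U+056F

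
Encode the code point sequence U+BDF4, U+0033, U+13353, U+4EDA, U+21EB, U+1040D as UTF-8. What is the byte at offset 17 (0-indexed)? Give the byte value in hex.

0x8D

U+BDF4 → 3-byte form EB B7 B4 at offsets 0–2.
U+0033 → 1-byte form 33 at offsets 3–3.
U+13353 → 4-byte form F0 93 8D 93 at offsets 4–7.
U+4EDA → 3-byte form E4 BB 9A at offsets 8–10.
U+21EB → 3-byte form E2 87 AB at offsets 11–13.
U+1040D → 4-byte form F0 90 90 8D at offsets 14–17.
Offset 17 falls in char 6's range; it's byte 4 of F0 90 90 8D = 0x8D.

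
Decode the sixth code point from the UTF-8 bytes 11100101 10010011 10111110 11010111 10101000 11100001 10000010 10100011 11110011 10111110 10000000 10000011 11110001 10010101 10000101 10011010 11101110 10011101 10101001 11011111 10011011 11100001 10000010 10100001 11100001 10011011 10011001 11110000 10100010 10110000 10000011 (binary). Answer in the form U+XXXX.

U+E769

Offset 0: leading byte 0xE5 = 11100101 → 3-byte char #1 = E5 93 BE.
Offset 3: leading byte 0xD7 = 11010111 → 2-byte char #2 = D7 A8.
Offset 5: leading byte 0xE1 = 11100001 → 3-byte char #3 = E1 82 A3.
Offset 8: leading byte 0xF3 = 11110011 → 4-byte char #4 = F3 BE 80 83.
Offset 12: leading byte 0xF1 = 11110001 → 4-byte char #5 = F1 95 85 9A.
Offset 16: leading byte 0xEE = 11101110 → 3-byte char #6 = EE 9D A9.
Leading byte 0xEE = 11101110 matches 1110xxxx → 3-byte sequence.
Byte 1: 0xEE = 11101110, payload 1110 (4 bits).
Byte 2: 0x9D = 10011101 (10xxxxxx ✓), payload 011101.
Byte 3: 0xA9 = 10101001 (10xxxxxx ✓), payload 101001.
Concatenate: 1110011101101001 = 0xE769 (16 bits → U+E769).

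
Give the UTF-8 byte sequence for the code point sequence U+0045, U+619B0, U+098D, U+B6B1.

U+0045: 1-byte form → 45.
U+619B0: 4-byte form → F1 A1 A6 B0.
U+098D: 3-byte form → E0 A6 8D.
U+B6B1: 3-byte form → EB 9A B1.
Concatenated (11 bytes): 45 F1 A1 A6 B0 E0 A6 8D EB 9A B1.

45 F1 A1 A6 B0 E0 A6 8D EB 9A B1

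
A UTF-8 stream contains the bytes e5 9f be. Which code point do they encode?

Leading byte 0xE5 = 11100101 matches 1110xxxx → 3-byte sequence.
Byte 1: 0xE5 = 11100101, payload 0101 (4 bits).
Byte 2: 0x9F = 10011111 (10xxxxxx ✓), payload 011111.
Byte 3: 0xBE = 10111110 (10xxxxxx ✓), payload 111110.
Concatenate: 0101011111111110 = 0x57FE (16 bits → U+57FE).

U+57FE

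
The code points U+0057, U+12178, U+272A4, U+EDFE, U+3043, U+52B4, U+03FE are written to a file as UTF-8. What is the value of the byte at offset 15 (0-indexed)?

0xE5

U+0057 → 1-byte form 57 at offsets 0–0.
U+12178 → 4-byte form F0 92 85 B8 at offsets 1–4.
U+272A4 → 4-byte form F0 A7 8A A4 at offsets 5–8.
U+EDFE → 3-byte form EE B7 BE at offsets 9–11.
U+3043 → 3-byte form E3 81 83 at offsets 12–14.
U+52B4 → 3-byte form E5 8A B4 at offsets 15–17.
Offset 15 falls in char 6's range; it's byte 1 of E5 8A B4 = 0xE5.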